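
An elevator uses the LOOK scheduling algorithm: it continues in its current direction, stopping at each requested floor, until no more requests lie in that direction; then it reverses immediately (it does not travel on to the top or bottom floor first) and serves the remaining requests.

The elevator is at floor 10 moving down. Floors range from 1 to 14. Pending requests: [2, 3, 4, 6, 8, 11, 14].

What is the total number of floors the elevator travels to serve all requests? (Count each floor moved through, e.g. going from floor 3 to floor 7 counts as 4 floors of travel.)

Start at floor 10 moving down, LOOK stop order: [8, 6, 4, 3, 2, 11, 14]
  10 → 8: |8-10| = 2, total = 2
  8 → 6: |6-8| = 2, total = 4
  6 → 4: |4-6| = 2, total = 6
  4 → 3: |3-4| = 1, total = 7
  3 → 2: |2-3| = 1, total = 8
  2 → 11: |11-2| = 9, total = 17
  11 → 14: |14-11| = 3, total = 20

Answer: 20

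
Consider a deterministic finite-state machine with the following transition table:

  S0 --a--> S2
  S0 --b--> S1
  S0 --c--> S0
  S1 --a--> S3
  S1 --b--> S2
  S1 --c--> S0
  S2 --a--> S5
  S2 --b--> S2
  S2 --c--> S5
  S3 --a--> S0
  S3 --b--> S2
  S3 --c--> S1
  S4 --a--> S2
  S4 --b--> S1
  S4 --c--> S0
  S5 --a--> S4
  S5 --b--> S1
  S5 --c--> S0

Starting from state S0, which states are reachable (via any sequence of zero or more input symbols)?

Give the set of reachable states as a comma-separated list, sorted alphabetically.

Answer: S0, S1, S2, S3, S4, S5

Derivation:
BFS from S0:
  visit S0: S0--a-->S2 (new), S0--b-->S1 (new), S0--c-->S0 (seen)
  visit S2: S2--a-->S5 (new), S2--b-->S2 (seen), S2--c-->S5 (seen)
  visit S1: S1--a-->S3 (new), S1--b-->S2 (seen), S1--c-->S0 (seen)
  visit S5: S5--a-->S4 (new), S5--b-->S1 (seen), S5--c-->S0 (seen)
  visit S3: S3--a-->S0 (seen), S3--b-->S2 (seen), S3--c-->S1 (seen)
  visit S4: S4--a-->S2 (seen), S4--b-->S1 (seen), S4--c-->S0 (seen)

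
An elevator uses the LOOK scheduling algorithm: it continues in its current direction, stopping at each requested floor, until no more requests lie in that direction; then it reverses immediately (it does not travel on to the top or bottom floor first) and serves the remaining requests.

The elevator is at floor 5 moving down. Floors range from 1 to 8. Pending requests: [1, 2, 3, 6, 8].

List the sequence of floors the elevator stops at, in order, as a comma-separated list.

Answer: 3, 2, 1, 6, 8

Derivation:
Current: 5, moving DOWN
Serve below first (descending): [3, 2, 1]
Then reverse, serve above (ascending): [6, 8]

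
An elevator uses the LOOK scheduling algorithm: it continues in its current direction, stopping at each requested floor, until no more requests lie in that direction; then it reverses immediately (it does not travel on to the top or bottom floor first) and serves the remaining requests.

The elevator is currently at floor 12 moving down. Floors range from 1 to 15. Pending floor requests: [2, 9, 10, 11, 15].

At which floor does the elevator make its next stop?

Current floor: 12, direction: down
Requests above: [15]
Requests below: [2, 9, 10, 11]
Moving down and requests lie below → nearest below is max([2, 9, 10, 11]) = 11

Answer: 11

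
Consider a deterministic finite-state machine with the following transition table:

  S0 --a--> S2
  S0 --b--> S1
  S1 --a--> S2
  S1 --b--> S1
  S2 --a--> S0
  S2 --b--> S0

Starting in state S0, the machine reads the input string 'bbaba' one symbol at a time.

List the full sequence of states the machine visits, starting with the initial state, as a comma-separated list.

Answer: S0, S1, S1, S2, S0, S2

Derivation:
Start: S0
  read 'b': S0 --b--> S1
  read 'b': S1 --b--> S1
  read 'a': S1 --a--> S2
  read 'b': S2 --b--> S0
  read 'a': S0 --a--> S2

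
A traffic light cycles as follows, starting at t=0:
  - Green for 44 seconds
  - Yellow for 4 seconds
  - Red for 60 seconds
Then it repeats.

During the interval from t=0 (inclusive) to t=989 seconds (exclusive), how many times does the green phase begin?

Cycle = 44+4+60 = 108s
green phase starts at t = k*108 + 0 for k=0,1,2,...
Need k*108+0 < 989 → k < 9.157
k ∈ {0, ..., 9} → 10 starts

Answer: 10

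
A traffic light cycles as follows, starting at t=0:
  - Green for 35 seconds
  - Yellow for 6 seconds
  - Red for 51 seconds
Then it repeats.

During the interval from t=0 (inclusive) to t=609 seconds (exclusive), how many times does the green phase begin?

Answer: 7

Derivation:
Cycle = 35+6+51 = 92s
green phase starts at t = k*92 + 0 for k=0,1,2,...
Need k*92+0 < 609 → k < 6.620
k ∈ {0, ..., 6} → 7 starts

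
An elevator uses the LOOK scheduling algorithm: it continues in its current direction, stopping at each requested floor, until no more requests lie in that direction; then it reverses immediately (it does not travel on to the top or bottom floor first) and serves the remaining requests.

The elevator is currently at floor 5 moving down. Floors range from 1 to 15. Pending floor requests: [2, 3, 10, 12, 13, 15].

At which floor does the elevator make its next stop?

Answer: 3

Derivation:
Current floor: 5, direction: down
Requests above: [10, 12, 13, 15]
Requests below: [2, 3]
Moving down and requests lie below → nearest below is max([2, 3]) = 3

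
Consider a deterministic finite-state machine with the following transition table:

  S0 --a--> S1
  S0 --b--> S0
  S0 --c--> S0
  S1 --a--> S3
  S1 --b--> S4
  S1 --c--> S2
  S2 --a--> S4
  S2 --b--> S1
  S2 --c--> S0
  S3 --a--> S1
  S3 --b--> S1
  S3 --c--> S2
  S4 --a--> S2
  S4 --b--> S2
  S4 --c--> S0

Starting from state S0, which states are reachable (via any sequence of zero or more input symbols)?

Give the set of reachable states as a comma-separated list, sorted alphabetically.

Answer: S0, S1, S2, S3, S4

Derivation:
BFS from S0:
  visit S0: S0--a-->S1 (new), S0--b-->S0 (seen), S0--c-->S0 (seen)
  visit S1: S1--a-->S3 (new), S1--b-->S4 (new), S1--c-->S2 (new)
  visit S3: S3--a-->S1 (seen), S3--b-->S1 (seen), S3--c-->S2 (seen)
  visit S4: S4--a-->S2 (seen), S4--b-->S2 (seen), S4--c-->S0 (seen)
  visit S2: S2--a-->S4 (seen), S2--b-->S1 (seen), S2--c-->S0 (seen)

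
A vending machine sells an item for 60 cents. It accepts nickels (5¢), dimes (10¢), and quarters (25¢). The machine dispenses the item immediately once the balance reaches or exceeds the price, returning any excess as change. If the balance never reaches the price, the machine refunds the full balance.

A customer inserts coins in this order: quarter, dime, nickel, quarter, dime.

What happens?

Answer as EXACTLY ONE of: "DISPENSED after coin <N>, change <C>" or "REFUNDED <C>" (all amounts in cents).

Answer: DISPENSED after coin 4, change 5

Derivation:
Price: 60¢
Coin 1 (quarter, 25¢): balance = 25¢
Coin 2 (dime, 10¢): balance = 35¢
Coin 3 (nickel, 5¢): balance = 40¢
Coin 4 (quarter, 25¢): balance = 65¢
  → balance >= price → DISPENSE, change = 65 - 60 = 5¢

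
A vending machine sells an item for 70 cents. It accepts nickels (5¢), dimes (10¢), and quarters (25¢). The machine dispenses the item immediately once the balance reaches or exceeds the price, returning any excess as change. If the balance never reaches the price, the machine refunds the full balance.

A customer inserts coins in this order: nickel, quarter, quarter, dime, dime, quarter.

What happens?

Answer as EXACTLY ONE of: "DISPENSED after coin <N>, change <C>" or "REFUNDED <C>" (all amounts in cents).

Answer: DISPENSED after coin 5, change 5

Derivation:
Price: 70¢
Coin 1 (nickel, 5¢): balance = 5¢
Coin 2 (quarter, 25¢): balance = 30¢
Coin 3 (quarter, 25¢): balance = 55¢
Coin 4 (dime, 10¢): balance = 65¢
Coin 5 (dime, 10¢): balance = 75¢
  → balance >= price → DISPENSE, change = 75 - 70 = 5¢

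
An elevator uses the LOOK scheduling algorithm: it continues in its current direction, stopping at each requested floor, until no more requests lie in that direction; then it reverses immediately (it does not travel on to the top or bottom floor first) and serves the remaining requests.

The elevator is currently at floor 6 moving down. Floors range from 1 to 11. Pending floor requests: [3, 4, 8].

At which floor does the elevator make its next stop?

Current floor: 6, direction: down
Requests above: [8]
Requests below: [3, 4]
Moving down and requests lie below → nearest below is max([3, 4]) = 4

Answer: 4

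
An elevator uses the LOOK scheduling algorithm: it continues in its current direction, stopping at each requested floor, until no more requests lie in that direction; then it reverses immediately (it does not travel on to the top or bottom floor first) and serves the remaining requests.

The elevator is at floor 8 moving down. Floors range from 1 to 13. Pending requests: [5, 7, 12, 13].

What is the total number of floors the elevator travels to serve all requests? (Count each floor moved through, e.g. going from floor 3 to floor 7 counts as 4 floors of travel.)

Start at floor 8 moving down, LOOK stop order: [7, 5, 12, 13]
  8 → 7: |7-8| = 1, total = 1
  7 → 5: |5-7| = 2, total = 3
  5 → 12: |12-5| = 7, total = 10
  12 → 13: |13-12| = 1, total = 11

Answer: 11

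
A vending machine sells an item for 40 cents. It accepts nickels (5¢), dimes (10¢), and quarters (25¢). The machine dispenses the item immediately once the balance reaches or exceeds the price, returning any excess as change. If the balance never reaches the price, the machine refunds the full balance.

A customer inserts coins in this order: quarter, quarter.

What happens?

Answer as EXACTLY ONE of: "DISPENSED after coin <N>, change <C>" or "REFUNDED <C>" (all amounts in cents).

Price: 40¢
Coin 1 (quarter, 25¢): balance = 25¢
Coin 2 (quarter, 25¢): balance = 50¢
  → balance >= price → DISPENSE, change = 50 - 40 = 10¢

Answer: DISPENSED after coin 2, change 10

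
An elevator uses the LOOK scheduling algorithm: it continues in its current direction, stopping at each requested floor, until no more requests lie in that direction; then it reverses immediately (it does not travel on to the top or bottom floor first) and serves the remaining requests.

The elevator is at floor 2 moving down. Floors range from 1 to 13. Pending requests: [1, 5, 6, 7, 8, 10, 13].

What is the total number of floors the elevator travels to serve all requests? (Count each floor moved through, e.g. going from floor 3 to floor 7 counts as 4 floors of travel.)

Start at floor 2 moving down, LOOK stop order: [1, 5, 6, 7, 8, 10, 13]
  2 → 1: |1-2| = 1, total = 1
  1 → 5: |5-1| = 4, total = 5
  5 → 6: |6-5| = 1, total = 6
  6 → 7: |7-6| = 1, total = 7
  7 → 8: |8-7| = 1, total = 8
  8 → 10: |10-8| = 2, total = 10
  10 → 13: |13-10| = 3, total = 13

Answer: 13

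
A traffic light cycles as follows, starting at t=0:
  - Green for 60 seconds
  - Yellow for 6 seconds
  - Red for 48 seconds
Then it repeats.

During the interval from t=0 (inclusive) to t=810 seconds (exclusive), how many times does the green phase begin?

Answer: 8

Derivation:
Cycle = 60+6+48 = 114s
green phase starts at t = k*114 + 0 for k=0,1,2,...
Need k*114+0 < 810 → k < 7.105
k ∈ {0, ..., 7} → 8 starts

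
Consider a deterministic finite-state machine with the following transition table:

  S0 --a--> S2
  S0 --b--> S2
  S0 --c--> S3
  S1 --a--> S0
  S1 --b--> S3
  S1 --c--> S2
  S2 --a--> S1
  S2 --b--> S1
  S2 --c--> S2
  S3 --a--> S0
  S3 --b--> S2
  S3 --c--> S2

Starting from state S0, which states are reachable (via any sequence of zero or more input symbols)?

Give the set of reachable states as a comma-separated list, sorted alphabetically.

Answer: S0, S1, S2, S3

Derivation:
BFS from S0:
  visit S0: S0--a-->S2 (new), S0--b-->S2 (seen), S0--c-->S3 (new)
  visit S2: S2--a-->S1 (new), S2--b-->S1 (seen), S2--c-->S2 (seen)
  visit S3: S3--a-->S0 (seen), S3--b-->S2 (seen), S3--c-->S2 (seen)
  visit S1: S1--a-->S0 (seen), S1--b-->S3 (seen), S1--c-->S2 (seen)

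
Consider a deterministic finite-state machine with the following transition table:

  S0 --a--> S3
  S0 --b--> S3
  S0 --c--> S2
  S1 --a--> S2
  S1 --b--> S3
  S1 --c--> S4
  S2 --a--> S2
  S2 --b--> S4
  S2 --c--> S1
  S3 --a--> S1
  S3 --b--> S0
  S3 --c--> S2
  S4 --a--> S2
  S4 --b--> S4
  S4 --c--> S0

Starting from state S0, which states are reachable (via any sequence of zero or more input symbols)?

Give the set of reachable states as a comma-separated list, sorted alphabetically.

BFS from S0:
  visit S0: S0--a-->S3 (new), S0--b-->S3 (seen), S0--c-->S2 (new)
  visit S3: S3--a-->S1 (new), S3--b-->S0 (seen), S3--c-->S2 (seen)
  visit S2: S2--a-->S2 (seen), S2--b-->S4 (new), S2--c-->S1 (seen)
  visit S1: S1--a-->S2 (seen), S1--b-->S3 (seen), S1--c-->S4 (seen)
  visit S4: S4--a-->S2 (seen), S4--b-->S4 (seen), S4--c-->S0 (seen)

Answer: S0, S1, S2, S3, S4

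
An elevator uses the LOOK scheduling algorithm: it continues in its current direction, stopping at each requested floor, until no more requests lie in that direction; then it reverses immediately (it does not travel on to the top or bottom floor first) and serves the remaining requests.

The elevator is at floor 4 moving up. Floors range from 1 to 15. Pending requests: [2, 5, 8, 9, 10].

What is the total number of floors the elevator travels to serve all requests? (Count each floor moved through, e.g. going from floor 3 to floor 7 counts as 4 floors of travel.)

Start at floor 4 moving up, LOOK stop order: [5, 8, 9, 10, 2]
  4 → 5: |5-4| = 1, total = 1
  5 → 8: |8-5| = 3, total = 4
  8 → 9: |9-8| = 1, total = 5
  9 → 10: |10-9| = 1, total = 6
  10 → 2: |2-10| = 8, total = 14

Answer: 14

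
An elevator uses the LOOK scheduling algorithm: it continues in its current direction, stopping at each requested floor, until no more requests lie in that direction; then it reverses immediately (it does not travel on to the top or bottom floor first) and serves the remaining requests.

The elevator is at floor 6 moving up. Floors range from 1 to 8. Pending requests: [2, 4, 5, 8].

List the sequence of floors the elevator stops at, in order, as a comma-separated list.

Current: 6, moving UP
Serve above first (ascending): [8]
Then reverse, serve below (descending): [5, 4, 2]

Answer: 8, 5, 4, 2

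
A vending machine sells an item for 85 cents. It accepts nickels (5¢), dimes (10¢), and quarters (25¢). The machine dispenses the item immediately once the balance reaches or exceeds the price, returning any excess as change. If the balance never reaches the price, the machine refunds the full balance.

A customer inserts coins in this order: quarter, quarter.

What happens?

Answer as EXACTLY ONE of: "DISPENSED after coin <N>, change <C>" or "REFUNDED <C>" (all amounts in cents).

Price: 85¢
Coin 1 (quarter, 25¢): balance = 25¢
Coin 2 (quarter, 25¢): balance = 50¢
All coins inserted, balance 50¢ < price 85¢ → REFUND 50¢

Answer: REFUNDED 50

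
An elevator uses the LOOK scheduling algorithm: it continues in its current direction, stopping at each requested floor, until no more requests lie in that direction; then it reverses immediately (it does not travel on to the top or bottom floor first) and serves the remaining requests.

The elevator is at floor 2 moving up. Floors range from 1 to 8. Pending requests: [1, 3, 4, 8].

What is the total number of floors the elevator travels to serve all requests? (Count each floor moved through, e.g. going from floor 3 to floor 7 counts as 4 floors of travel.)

Answer: 13

Derivation:
Start at floor 2 moving up, LOOK stop order: [3, 4, 8, 1]
  2 → 3: |3-2| = 1, total = 1
  3 → 4: |4-3| = 1, total = 2
  4 → 8: |8-4| = 4, total = 6
  8 → 1: |1-8| = 7, total = 13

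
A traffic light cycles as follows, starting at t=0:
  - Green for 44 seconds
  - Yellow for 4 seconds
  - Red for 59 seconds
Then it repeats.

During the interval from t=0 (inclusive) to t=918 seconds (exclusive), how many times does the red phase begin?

Answer: 9

Derivation:
Cycle = 44+4+59 = 107s
red phase starts at t = k*107 + 48 for k=0,1,2,...
Need k*107+48 < 918 → k < 8.131
k ∈ {0, ..., 8} → 9 starts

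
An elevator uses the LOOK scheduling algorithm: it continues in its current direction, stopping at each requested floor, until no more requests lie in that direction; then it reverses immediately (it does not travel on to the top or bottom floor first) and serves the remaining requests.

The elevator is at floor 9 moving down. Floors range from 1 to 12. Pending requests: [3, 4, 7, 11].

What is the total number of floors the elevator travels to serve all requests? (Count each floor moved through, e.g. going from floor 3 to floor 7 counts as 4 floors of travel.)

Answer: 14

Derivation:
Start at floor 9 moving down, LOOK stop order: [7, 4, 3, 11]
  9 → 7: |7-9| = 2, total = 2
  7 → 4: |4-7| = 3, total = 5
  4 → 3: |3-4| = 1, total = 6
  3 → 11: |11-3| = 8, total = 14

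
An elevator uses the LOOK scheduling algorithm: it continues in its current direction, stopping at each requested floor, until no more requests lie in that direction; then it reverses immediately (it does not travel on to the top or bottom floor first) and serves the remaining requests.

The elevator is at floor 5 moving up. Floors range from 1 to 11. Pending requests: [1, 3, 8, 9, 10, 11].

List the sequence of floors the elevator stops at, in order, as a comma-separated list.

Current: 5, moving UP
Serve above first (ascending): [8, 9, 10, 11]
Then reverse, serve below (descending): [3, 1]

Answer: 8, 9, 10, 11, 3, 1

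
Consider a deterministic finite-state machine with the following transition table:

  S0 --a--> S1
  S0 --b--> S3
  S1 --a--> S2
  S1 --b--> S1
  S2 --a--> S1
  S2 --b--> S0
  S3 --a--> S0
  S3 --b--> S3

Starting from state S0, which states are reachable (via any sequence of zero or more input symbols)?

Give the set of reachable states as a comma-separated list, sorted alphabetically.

BFS from S0:
  visit S0: S0--a-->S1 (new), S0--b-->S3 (new)
  visit S1: S1--a-->S2 (new), S1--b-->S1 (seen)
  visit S3: S3--a-->S0 (seen), S3--b-->S3 (seen)
  visit S2: S2--a-->S1 (seen), S2--b-->S0 (seen)

Answer: S0, S1, S2, S3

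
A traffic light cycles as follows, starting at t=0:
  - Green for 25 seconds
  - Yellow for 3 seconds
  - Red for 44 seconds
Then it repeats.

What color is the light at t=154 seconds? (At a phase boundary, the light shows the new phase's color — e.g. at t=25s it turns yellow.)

Cycle length = 25 + 3 + 44 = 72s
t = 154, phase_t = 154 mod 72 = 10
10 < 25 (green end) → GREEN

Answer: green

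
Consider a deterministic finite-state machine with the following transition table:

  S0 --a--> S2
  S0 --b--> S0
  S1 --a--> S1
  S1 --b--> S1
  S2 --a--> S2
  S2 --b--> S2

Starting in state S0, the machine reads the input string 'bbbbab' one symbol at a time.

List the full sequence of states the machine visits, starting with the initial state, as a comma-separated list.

Start: S0
  read 'b': S0 --b--> S0
  read 'b': S0 --b--> S0
  read 'b': S0 --b--> S0
  read 'b': S0 --b--> S0
  read 'a': S0 --a--> S2
  read 'b': S2 --b--> S2

Answer: S0, S0, S0, S0, S0, S2, S2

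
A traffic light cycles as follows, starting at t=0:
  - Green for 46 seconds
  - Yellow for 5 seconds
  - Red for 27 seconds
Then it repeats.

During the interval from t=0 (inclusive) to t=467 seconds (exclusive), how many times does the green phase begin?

Answer: 6

Derivation:
Cycle = 46+5+27 = 78s
green phase starts at t = k*78 + 0 for k=0,1,2,...
Need k*78+0 < 467 → k < 5.987
k ∈ {0, ..., 5} → 6 starts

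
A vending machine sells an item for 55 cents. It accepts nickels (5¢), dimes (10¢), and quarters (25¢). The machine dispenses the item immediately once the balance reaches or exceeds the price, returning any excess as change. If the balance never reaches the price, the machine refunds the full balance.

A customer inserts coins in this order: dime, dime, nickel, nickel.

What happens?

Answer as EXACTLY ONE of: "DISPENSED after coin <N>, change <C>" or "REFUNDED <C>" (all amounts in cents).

Price: 55¢
Coin 1 (dime, 10¢): balance = 10¢
Coin 2 (dime, 10¢): balance = 20¢
Coin 3 (nickel, 5¢): balance = 25¢
Coin 4 (nickel, 5¢): balance = 30¢
All coins inserted, balance 30¢ < price 55¢ → REFUND 30¢

Answer: REFUNDED 30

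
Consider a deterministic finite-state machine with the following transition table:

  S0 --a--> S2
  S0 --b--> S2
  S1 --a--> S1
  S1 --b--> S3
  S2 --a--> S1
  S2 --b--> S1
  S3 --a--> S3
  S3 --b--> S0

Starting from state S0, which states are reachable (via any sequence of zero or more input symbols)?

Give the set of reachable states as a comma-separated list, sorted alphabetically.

Answer: S0, S1, S2, S3

Derivation:
BFS from S0:
  visit S0: S0--a-->S2 (new), S0--b-->S2 (seen)
  visit S2: S2--a-->S1 (new), S2--b-->S1 (seen)
  visit S1: S1--a-->S1 (seen), S1--b-->S3 (new)
  visit S3: S3--a-->S3 (seen), S3--b-->S0 (seen)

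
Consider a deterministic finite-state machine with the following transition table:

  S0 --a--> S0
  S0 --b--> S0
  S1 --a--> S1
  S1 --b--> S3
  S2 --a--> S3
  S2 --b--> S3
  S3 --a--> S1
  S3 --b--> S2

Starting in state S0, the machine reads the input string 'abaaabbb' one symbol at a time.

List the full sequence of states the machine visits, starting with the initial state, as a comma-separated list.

Start: S0
  read 'a': S0 --a--> S0
  read 'b': S0 --b--> S0
  read 'a': S0 --a--> S0
  read 'a': S0 --a--> S0
  read 'a': S0 --a--> S0
  read 'b': S0 --b--> S0
  read 'b': S0 --b--> S0
  read 'b': S0 --b--> S0

Answer: S0, S0, S0, S0, S0, S0, S0, S0, S0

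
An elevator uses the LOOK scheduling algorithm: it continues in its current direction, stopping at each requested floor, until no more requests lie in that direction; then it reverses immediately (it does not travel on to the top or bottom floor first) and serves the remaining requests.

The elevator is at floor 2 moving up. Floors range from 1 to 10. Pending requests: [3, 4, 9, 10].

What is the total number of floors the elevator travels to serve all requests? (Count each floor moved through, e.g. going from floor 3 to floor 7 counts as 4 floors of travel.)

Start at floor 2 moving up, LOOK stop order: [3, 4, 9, 10]
  2 → 3: |3-2| = 1, total = 1
  3 → 4: |4-3| = 1, total = 2
  4 → 9: |9-4| = 5, total = 7
  9 → 10: |10-9| = 1, total = 8

Answer: 8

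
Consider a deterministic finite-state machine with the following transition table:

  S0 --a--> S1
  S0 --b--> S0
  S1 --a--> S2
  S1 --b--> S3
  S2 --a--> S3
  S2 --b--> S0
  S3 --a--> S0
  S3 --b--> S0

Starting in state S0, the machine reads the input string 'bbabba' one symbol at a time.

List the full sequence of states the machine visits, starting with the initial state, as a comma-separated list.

Start: S0
  read 'b': S0 --b--> S0
  read 'b': S0 --b--> S0
  read 'a': S0 --a--> S1
  read 'b': S1 --b--> S3
  read 'b': S3 --b--> S0
  read 'a': S0 --a--> S1

Answer: S0, S0, S0, S1, S3, S0, S1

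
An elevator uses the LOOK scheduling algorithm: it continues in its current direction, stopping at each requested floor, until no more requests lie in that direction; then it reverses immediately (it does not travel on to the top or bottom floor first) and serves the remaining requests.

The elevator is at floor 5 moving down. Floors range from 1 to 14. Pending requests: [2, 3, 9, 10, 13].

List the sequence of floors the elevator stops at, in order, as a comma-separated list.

Current: 5, moving DOWN
Serve below first (descending): [3, 2]
Then reverse, serve above (ascending): [9, 10, 13]

Answer: 3, 2, 9, 10, 13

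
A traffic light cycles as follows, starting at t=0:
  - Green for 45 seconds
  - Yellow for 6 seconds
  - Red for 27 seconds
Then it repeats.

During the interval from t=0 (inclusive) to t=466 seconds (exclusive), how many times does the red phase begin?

Answer: 6

Derivation:
Cycle = 45+6+27 = 78s
red phase starts at t = k*78 + 51 for k=0,1,2,...
Need k*78+51 < 466 → k < 5.321
k ∈ {0, ..., 5} → 6 starts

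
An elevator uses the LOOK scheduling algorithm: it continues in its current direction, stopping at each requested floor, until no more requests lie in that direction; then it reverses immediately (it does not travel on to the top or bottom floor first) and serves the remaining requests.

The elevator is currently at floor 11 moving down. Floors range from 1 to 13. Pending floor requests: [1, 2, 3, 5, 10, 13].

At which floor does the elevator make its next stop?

Answer: 10

Derivation:
Current floor: 11, direction: down
Requests above: [13]
Requests below: [1, 2, 3, 5, 10]
Moving down and requests lie below → nearest below is max([1, 2, 3, 5, 10]) = 10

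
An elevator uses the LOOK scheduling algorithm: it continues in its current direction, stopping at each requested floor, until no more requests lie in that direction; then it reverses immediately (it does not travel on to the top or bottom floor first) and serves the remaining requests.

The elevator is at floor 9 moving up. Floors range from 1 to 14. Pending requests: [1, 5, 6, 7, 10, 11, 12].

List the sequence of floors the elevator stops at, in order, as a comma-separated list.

Current: 9, moving UP
Serve above first (ascending): [10, 11, 12]
Then reverse, serve below (descending): [7, 6, 5, 1]

Answer: 10, 11, 12, 7, 6, 5, 1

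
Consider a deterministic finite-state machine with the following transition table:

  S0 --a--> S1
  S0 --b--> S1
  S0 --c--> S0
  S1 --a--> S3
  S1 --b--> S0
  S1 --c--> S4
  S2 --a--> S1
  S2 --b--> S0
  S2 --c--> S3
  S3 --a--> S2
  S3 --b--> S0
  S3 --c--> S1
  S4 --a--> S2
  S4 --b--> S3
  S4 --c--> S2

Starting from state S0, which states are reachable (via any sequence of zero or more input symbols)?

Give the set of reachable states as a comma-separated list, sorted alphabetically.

Answer: S0, S1, S2, S3, S4

Derivation:
BFS from S0:
  visit S0: S0--a-->S1 (new), S0--b-->S1 (seen), S0--c-->S0 (seen)
  visit S1: S1--a-->S3 (new), S1--b-->S0 (seen), S1--c-->S4 (new)
  visit S3: S3--a-->S2 (new), S3--b-->S0 (seen), S3--c-->S1 (seen)
  visit S4: S4--a-->S2 (seen), S4--b-->S3 (seen), S4--c-->S2 (seen)
  visit S2: S2--a-->S1 (seen), S2--b-->S0 (seen), S2--c-->S3 (seen)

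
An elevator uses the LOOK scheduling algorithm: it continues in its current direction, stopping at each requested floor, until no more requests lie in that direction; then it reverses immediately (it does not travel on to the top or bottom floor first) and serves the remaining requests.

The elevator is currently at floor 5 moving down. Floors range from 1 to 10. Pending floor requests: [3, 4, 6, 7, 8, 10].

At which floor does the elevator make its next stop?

Current floor: 5, direction: down
Requests above: [6, 7, 8, 10]
Requests below: [3, 4]
Moving down and requests lie below → nearest below is max([3, 4]) = 4

Answer: 4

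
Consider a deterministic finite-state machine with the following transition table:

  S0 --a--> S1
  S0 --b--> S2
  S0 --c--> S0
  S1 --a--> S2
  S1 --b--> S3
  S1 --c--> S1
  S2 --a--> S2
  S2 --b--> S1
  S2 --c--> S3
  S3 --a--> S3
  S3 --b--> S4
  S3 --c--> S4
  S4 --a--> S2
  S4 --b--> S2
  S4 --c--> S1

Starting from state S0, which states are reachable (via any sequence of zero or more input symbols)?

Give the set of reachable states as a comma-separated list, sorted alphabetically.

Answer: S0, S1, S2, S3, S4

Derivation:
BFS from S0:
  visit S0: S0--a-->S1 (new), S0--b-->S2 (new), S0--c-->S0 (seen)
  visit S1: S1--a-->S2 (seen), S1--b-->S3 (new), S1--c-->S1 (seen)
  visit S2: S2--a-->S2 (seen), S2--b-->S1 (seen), S2--c-->S3 (seen)
  visit S3: S3--a-->S3 (seen), S3--b-->S4 (new), S3--c-->S4 (seen)
  visit S4: S4--a-->S2 (seen), S4--b-->S2 (seen), S4--c-->S1 (seen)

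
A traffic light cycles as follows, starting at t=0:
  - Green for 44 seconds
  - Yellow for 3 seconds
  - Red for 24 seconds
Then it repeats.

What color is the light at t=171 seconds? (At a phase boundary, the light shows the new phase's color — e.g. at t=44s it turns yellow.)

Cycle length = 44 + 3 + 24 = 71s
t = 171, phase_t = 171 mod 71 = 29
29 < 44 (green end) → GREEN

Answer: green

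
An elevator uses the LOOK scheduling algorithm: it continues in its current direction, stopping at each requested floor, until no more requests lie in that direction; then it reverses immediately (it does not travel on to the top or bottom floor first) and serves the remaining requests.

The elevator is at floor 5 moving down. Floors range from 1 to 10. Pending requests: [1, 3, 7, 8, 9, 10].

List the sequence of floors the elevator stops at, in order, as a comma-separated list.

Answer: 3, 1, 7, 8, 9, 10

Derivation:
Current: 5, moving DOWN
Serve below first (descending): [3, 1]
Then reverse, serve above (ascending): [7, 8, 9, 10]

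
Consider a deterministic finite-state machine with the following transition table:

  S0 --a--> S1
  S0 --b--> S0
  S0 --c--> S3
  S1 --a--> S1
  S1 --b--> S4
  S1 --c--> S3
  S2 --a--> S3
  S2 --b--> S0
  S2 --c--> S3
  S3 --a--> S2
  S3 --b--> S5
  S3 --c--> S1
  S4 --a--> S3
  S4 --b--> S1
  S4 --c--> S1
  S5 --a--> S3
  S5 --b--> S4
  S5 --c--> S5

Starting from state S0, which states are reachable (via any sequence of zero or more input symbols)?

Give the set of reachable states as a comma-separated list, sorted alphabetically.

BFS from S0:
  visit S0: S0--a-->S1 (new), S0--b-->S0 (seen), S0--c-->S3 (new)
  visit S1: S1--a-->S1 (seen), S1--b-->S4 (new), S1--c-->S3 (seen)
  visit S3: S3--a-->S2 (new), S3--b-->S5 (new), S3--c-->S1 (seen)
  visit S4: S4--a-->S3 (seen), S4--b-->S1 (seen), S4--c-->S1 (seen)
  visit S2: S2--a-->S3 (seen), S2--b-->S0 (seen), S2--c-->S3 (seen)
  visit S5: S5--a-->S3 (seen), S5--b-->S4 (seen), S5--c-->S5 (seen)

Answer: S0, S1, S2, S3, S4, S5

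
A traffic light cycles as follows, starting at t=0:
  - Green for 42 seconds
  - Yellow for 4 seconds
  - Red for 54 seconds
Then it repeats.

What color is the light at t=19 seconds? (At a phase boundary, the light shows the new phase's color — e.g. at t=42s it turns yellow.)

Answer: green

Derivation:
Cycle length = 42 + 4 + 54 = 100s
t = 19, phase_t = 19 mod 100 = 19
19 < 42 (green end) → GREEN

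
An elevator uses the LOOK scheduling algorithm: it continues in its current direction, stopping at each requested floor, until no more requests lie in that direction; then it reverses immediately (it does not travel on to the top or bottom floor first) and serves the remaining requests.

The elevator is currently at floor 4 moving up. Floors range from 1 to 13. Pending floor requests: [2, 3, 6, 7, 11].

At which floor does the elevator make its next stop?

Current floor: 4, direction: up
Requests above: [6, 7, 11]
Requests below: [2, 3]
Moving up and requests lie above → nearest above is min([6, 7, 11]) = 6

Answer: 6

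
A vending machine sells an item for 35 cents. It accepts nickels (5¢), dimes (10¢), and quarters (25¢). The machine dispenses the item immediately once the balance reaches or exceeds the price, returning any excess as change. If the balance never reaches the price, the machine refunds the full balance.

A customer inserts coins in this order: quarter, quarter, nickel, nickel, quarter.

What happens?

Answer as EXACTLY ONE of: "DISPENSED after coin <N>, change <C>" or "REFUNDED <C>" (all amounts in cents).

Price: 35¢
Coin 1 (quarter, 25¢): balance = 25¢
Coin 2 (quarter, 25¢): balance = 50¢
  → balance >= price → DISPENSE, change = 50 - 35 = 15¢

Answer: DISPENSED after coin 2, change 15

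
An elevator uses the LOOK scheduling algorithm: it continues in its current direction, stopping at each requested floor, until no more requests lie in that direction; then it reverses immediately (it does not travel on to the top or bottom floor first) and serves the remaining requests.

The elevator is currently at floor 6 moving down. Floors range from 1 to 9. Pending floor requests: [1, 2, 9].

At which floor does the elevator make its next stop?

Current floor: 6, direction: down
Requests above: [9]
Requests below: [1, 2]
Moving down and requests lie below → nearest below is max([1, 2]) = 2

Answer: 2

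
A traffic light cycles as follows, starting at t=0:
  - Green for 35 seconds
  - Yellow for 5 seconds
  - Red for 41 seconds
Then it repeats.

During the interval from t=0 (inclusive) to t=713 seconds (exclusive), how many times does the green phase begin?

Answer: 9

Derivation:
Cycle = 35+5+41 = 81s
green phase starts at t = k*81 + 0 for k=0,1,2,...
Need k*81+0 < 713 → k < 8.802
k ∈ {0, ..., 8} → 9 starts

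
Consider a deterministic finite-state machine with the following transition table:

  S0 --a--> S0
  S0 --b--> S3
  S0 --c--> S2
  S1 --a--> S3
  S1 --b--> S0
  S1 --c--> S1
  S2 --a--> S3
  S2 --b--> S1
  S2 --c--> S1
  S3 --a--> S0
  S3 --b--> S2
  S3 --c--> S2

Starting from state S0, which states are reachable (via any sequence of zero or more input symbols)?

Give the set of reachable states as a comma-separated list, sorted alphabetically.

BFS from S0:
  visit S0: S0--a-->S0 (seen), S0--b-->S3 (new), S0--c-->S2 (new)
  visit S3: S3--a-->S0 (seen), S3--b-->S2 (seen), S3--c-->S2 (seen)
  visit S2: S2--a-->S3 (seen), S2--b-->S1 (new), S2--c-->S1 (seen)
  visit S1: S1--a-->S3 (seen), S1--b-->S0 (seen), S1--c-->S1 (seen)

Answer: S0, S1, S2, S3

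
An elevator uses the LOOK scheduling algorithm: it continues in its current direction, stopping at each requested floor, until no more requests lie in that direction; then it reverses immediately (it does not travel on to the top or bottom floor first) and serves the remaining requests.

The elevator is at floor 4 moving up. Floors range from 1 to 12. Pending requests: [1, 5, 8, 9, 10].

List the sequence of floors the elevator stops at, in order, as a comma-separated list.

Current: 4, moving UP
Serve above first (ascending): [5, 8, 9, 10]
Then reverse, serve below (descending): [1]

Answer: 5, 8, 9, 10, 1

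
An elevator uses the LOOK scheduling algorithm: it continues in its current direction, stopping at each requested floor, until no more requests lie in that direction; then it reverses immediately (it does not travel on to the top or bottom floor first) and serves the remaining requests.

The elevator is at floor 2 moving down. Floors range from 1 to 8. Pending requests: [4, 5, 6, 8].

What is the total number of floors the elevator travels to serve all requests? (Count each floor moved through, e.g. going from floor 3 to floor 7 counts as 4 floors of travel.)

Answer: 6

Derivation:
Start at floor 2 moving down, LOOK stop order: [4, 5, 6, 8]
  2 → 4: |4-2| = 2, total = 2
  4 → 5: |5-4| = 1, total = 3
  5 → 6: |6-5| = 1, total = 4
  6 → 8: |8-6| = 2, total = 6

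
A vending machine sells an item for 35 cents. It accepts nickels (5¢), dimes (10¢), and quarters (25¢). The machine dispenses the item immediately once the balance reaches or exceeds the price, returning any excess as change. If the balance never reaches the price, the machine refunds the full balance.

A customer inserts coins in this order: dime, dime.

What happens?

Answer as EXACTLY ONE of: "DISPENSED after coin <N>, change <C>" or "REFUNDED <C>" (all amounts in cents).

Answer: REFUNDED 20

Derivation:
Price: 35¢
Coin 1 (dime, 10¢): balance = 10¢
Coin 2 (dime, 10¢): balance = 20¢
All coins inserted, balance 20¢ < price 35¢ → REFUND 20¢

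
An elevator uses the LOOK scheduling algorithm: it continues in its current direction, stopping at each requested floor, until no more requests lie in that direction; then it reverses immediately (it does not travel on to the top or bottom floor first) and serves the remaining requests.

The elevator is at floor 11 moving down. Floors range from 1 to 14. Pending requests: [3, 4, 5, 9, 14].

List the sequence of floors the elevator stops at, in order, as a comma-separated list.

Answer: 9, 5, 4, 3, 14

Derivation:
Current: 11, moving DOWN
Serve below first (descending): [9, 5, 4, 3]
Then reverse, serve above (ascending): [14]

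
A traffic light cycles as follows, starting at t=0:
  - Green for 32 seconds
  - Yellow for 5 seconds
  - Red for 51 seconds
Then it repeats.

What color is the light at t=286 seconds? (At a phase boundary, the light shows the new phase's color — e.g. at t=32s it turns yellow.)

Answer: green

Derivation:
Cycle length = 32 + 5 + 51 = 88s
t = 286, phase_t = 286 mod 88 = 22
22 < 32 (green end) → GREEN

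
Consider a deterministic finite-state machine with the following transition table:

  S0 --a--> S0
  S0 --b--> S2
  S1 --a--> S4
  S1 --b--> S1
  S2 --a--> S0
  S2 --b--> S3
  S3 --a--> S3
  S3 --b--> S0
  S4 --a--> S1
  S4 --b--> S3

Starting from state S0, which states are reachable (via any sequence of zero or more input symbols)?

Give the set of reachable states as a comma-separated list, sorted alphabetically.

Answer: S0, S2, S3

Derivation:
BFS from S0:
  visit S0: S0--a-->S0 (seen), S0--b-->S2 (new)
  visit S2: S2--a-->S0 (seen), S2--b-->S3 (new)
  visit S3: S3--a-->S3 (seen), S3--b-->S0 (seen)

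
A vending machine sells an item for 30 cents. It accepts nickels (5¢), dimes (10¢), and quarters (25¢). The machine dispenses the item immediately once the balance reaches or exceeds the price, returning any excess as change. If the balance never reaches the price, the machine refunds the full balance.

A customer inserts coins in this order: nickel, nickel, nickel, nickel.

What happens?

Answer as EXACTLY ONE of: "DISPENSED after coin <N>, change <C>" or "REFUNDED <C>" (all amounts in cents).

Answer: REFUNDED 20

Derivation:
Price: 30¢
Coin 1 (nickel, 5¢): balance = 5¢
Coin 2 (nickel, 5¢): balance = 10¢
Coin 3 (nickel, 5¢): balance = 15¢
Coin 4 (nickel, 5¢): balance = 20¢
All coins inserted, balance 20¢ < price 30¢ → REFUND 20¢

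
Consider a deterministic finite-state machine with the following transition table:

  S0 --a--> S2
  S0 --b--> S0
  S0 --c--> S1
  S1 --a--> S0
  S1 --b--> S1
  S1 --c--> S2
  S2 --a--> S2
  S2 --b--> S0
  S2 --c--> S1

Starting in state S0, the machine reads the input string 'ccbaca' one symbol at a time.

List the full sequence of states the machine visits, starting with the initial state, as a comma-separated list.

Start: S0
  read 'c': S0 --c--> S1
  read 'c': S1 --c--> S2
  read 'b': S2 --b--> S0
  read 'a': S0 --a--> S2
  read 'c': S2 --c--> S1
  read 'a': S1 --a--> S0

Answer: S0, S1, S2, S0, S2, S1, S0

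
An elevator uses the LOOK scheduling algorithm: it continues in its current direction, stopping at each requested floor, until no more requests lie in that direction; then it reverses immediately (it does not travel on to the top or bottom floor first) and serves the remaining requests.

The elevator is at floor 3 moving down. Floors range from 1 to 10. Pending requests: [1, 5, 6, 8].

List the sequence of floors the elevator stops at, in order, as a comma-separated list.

Answer: 1, 5, 6, 8

Derivation:
Current: 3, moving DOWN
Serve below first (descending): [1]
Then reverse, serve above (ascending): [5, 6, 8]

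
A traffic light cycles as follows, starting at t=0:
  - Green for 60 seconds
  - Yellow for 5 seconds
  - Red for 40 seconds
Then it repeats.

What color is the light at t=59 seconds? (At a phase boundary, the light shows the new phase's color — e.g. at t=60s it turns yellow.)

Cycle length = 60 + 5 + 40 = 105s
t = 59, phase_t = 59 mod 105 = 59
59 < 60 (green end) → GREEN

Answer: green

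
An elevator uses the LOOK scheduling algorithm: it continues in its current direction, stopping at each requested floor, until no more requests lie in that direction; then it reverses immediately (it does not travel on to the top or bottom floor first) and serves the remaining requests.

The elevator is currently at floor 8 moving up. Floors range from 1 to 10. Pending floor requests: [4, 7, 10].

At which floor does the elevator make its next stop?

Answer: 10

Derivation:
Current floor: 8, direction: up
Requests above: [10]
Requests below: [4, 7]
Moving up and requests lie above → nearest above is min([10]) = 10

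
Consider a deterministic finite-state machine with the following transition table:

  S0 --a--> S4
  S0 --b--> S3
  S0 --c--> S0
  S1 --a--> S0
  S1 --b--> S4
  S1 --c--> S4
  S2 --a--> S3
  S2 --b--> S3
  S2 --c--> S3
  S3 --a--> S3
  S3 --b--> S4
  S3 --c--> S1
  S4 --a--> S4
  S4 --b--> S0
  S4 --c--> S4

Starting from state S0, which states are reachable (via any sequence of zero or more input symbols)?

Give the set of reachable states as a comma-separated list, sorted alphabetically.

BFS from S0:
  visit S0: S0--a-->S4 (new), S0--b-->S3 (new), S0--c-->S0 (seen)
  visit S4: S4--a-->S4 (seen), S4--b-->S0 (seen), S4--c-->S4 (seen)
  visit S3: S3--a-->S3 (seen), S3--b-->S4 (seen), S3--c-->S1 (new)
  visit S1: S1--a-->S0 (seen), S1--b-->S4 (seen), S1--c-->S4 (seen)

Answer: S0, S1, S3, S4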